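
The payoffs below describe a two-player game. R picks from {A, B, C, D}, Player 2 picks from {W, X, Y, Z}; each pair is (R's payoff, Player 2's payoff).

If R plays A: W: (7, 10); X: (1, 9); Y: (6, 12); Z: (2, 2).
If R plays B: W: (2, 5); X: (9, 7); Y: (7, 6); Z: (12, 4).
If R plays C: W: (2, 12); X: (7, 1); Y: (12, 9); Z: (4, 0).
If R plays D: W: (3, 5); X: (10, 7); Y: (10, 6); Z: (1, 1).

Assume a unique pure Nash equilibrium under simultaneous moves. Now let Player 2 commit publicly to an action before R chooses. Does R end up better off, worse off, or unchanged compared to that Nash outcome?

worse off

Backward induction with Player 2 moving first.
- W → R plays A (best of 7, 2, 2, 3); Player 2 gets 10.
- X → R plays D (best of 1, 9, 7, 10); Player 2 gets 7.
- Y → R plays C (best of 6, 7, 12, 10); Player 2 gets 9.
- Z → R plays B (best of 2, 12, 4, 1); Player 2 gets 4.
Among 10, 7, 9, 4, the best is 10 at W. Subgame-perfect outcome: (A, W) with payoffs (7, 10).
Now find the simultaneous Nash equilibrium.
R's best replies: W→A; X→D; Y→C; Z→B.
Player 2's best replies: A→Y; B→X; C→W; D→X.
Only (D, X) has each player best-responding; Nash payoffs (10, 7).
R earns 7 sequentially versus 10 at the Nash outcome: worse off.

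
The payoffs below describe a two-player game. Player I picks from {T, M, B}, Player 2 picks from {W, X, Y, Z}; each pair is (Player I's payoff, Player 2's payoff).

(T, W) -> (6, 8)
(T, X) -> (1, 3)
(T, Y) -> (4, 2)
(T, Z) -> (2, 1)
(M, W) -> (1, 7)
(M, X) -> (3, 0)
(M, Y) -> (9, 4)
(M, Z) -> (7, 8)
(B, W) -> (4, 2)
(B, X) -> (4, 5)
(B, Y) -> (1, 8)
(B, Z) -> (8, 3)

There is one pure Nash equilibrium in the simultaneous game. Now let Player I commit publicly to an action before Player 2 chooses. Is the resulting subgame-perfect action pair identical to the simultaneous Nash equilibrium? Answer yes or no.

Player 2 best-responds to each possible Player I move:
- T: BR = W, leader payoff 6.
- M: BR = Z, leader payoff 7.
- B: BR = Y, leader payoff 1.
Player I's induced payoffs are 6, 7, 1, so Player I commits to M. Subgame-perfect outcome: (M, Z) with payoffs (7, 8).
For the simultaneous game, intersect best replies.
Player I's best replies: W→T; X→B; Y→M; Z→B.
Player 2's best replies: T→W; M→Z; B→Y.
Only (T, W) has each player best-responding; Nash payoffs (6, 8).
Sequential outcome (M, Z) differs from the Nash profile (T, W).

no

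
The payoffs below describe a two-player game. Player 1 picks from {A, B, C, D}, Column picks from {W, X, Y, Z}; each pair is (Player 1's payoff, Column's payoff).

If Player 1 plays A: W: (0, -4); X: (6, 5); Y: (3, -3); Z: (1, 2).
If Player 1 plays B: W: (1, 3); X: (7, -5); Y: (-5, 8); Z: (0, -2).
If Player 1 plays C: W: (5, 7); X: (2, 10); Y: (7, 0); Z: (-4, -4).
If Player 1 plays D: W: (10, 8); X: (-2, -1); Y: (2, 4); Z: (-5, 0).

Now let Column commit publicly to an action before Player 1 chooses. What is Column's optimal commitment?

Work backward from Player 1's decision.
- W: BR = D, leader payoff 8.
- X: BR = B, leader payoff -5.
- Y: BR = C, leader payoff 0.
- Z: BR = A, leader payoff 2.
Maximizing over 8, -5, 0, 2, Column chooses W. Subgame-perfect outcome: (D, W) with payoffs (10, 8).

W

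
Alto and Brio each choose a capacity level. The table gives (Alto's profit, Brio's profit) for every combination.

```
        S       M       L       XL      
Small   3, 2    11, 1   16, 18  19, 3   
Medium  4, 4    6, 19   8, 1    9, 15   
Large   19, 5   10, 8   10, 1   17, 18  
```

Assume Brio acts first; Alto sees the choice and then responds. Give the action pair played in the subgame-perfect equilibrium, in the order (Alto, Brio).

(Small, L)

Backward induction with Brio moving first.
- S: BR = Large, leader payoff 5.
- M: BR = Small, leader payoff 1.
- L: BR = Small, leader payoff 18.
- XL: BR = Small, leader payoff 3.
Among 5, 1, 18, 3, the best is 18 at L. Subgame-perfect outcome: (Small, L) with payoffs (16, 18).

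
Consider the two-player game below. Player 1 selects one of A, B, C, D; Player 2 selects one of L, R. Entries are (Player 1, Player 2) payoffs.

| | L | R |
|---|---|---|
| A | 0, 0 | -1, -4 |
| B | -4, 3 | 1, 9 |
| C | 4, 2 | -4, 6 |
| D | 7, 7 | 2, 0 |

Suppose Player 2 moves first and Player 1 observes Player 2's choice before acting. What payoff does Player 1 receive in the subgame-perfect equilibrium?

7

Player 1 best-responds to each possible Player 2 move:
- L: BR = D, leader payoff 7.
- R: BR = D, leader payoff 0.
Maximizing over 7, 0, Player 2 chooses L. Subgame-perfect outcome: (D, L) with payoffs (7, 7).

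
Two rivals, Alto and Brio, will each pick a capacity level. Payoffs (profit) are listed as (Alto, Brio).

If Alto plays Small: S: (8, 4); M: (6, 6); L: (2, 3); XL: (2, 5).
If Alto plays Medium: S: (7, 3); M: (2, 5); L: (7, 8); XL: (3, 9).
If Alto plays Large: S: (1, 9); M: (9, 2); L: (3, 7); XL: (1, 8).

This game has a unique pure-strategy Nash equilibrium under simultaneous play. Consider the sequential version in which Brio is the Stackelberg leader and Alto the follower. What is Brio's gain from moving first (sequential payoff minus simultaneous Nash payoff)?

0

Backward induction with Brio moving first.
- S: BR = Small, leader payoff 4.
- M: BR = Large, leader payoff 2.
- L: BR = Medium, leader payoff 8.
- XL: BR = Medium, leader payoff 9.
Maximizing over 4, 2, 8, 9, Brio chooses XL. Subgame-perfect outcome: (Medium, XL) with payoffs (3, 9).
Now find the simultaneous Nash equilibrium.
Alto's best replies: S→Small; M→Large; L→Medium; XL→Medium.
Brio's best replies: Small→M; Medium→XL; Large→S.
Only (Medium, XL) has each player best-responding; Nash payoffs (3, 9).
Brio's commitment gain: 9 − 9 = 0.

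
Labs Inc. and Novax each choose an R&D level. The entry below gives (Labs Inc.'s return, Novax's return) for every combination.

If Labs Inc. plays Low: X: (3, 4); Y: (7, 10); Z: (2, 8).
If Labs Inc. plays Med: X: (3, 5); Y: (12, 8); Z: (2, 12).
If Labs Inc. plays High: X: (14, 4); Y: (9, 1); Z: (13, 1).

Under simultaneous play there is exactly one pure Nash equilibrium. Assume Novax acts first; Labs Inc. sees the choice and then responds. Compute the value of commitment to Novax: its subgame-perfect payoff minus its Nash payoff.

Work backward from Labs Inc.'s decision.
- X: BR = High, leader payoff 4.
- Y: BR = Med, leader payoff 8.
- Z: BR = High, leader payoff 1.
Maximizing over 4, 8, 1, Novax chooses Y. Subgame-perfect outcome: (Med, Y) with payoffs (12, 8).
For the simultaneous game, intersect best replies.
Labs Inc.'s best replies: X→High; Y→Med; Z→High.
Novax's best replies: Low→Y; Med→Z; High→X.
Only (High, X) has each player best-responding; Nash payoffs (14, 4).
Novax's commitment gain: 8 − 4 = 4.

4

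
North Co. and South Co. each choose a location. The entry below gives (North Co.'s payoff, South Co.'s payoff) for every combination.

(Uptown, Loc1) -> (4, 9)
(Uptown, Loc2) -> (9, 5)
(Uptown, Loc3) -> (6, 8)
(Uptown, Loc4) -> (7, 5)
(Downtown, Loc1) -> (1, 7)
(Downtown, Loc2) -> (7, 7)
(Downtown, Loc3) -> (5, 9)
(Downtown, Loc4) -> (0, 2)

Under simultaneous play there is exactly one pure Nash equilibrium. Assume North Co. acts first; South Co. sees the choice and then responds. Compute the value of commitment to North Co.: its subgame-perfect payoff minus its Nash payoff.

1

Work backward from South Co.'s decision.
- Uptown → South Co. plays Loc1 (best of 9, 5, 8, 5); North Co. gets 4.
- Downtown → South Co. plays Loc3 (best of 7, 7, 9, 2); North Co. gets 5.
Among 4, 5, the best is 5 at Downtown. Subgame-perfect outcome: (Downtown, Loc3) with payoffs (5, 9).
For the simultaneous game, intersect best replies.
North Co.'s best replies: Loc1→Uptown; Loc2→Uptown; Loc3→Uptown; Loc4→Uptown.
South Co.'s best replies: Uptown→Loc1; Downtown→Loc3.
Only (Uptown, Loc1) has each player best-responding; Nash payoffs (4, 9).
North Co.'s commitment gain: 5 − 4 = 1.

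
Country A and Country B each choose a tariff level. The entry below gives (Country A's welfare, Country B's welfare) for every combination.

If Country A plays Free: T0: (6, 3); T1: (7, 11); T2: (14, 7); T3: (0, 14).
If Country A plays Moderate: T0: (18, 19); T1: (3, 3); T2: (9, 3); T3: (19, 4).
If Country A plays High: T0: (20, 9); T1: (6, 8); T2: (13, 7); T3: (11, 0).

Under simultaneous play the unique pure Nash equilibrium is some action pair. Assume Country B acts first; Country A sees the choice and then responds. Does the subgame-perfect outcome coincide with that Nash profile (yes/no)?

no

Work backward from Country A's decision.
- T0: BR = High, leader payoff 9.
- T1: BR = Free, leader payoff 11.
- T2: BR = Free, leader payoff 7.
- T3: BR = Moderate, leader payoff 4.
Among 9, 11, 7, 4, the best is 11 at T1. Subgame-perfect outcome: (Free, T1) with payoffs (7, 11).
Now find the simultaneous Nash equilibrium.
Country A's best replies: T0→High; T1→Free; T2→Free; T3→Moderate.
Country B's best replies: Free→T3; Moderate→T0; High→T0.
Only (High, T0) has each player best-responding; Nash payoffs (20, 9).
Sequential outcome (Free, T1) differs from the Nash profile (High, T0).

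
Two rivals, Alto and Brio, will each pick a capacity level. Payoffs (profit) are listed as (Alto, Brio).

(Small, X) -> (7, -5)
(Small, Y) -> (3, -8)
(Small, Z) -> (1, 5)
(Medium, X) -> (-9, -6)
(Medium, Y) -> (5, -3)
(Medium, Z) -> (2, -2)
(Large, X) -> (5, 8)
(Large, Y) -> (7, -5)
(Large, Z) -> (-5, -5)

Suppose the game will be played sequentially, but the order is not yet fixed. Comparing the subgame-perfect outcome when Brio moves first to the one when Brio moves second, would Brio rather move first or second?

If Alto leads: Brio's best replies are Small→Z, Medium→Z, Large→X; Alto's induced payoffs 1, 2, 5; outcome (Large, X), payoffs (5, 8).
If Brio leads: Alto's best replies are X→Small, Y→Large, Z→Medium; Brio's induced payoffs -5, -5, -2; outcome (Medium, Z), payoffs (2, -2).
Brio gets -2 moving first and 8 moving second, so Brio prefers to move second.

second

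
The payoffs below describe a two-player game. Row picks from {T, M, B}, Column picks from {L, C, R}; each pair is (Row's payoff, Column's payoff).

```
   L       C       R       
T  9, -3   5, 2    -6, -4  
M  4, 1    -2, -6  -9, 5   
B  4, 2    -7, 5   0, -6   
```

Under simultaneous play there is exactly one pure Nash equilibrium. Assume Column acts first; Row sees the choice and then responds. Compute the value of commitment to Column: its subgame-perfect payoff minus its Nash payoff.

0

Row best-responds to each possible Column move:
- L: Row compares 9, 4, 4 and picks T; Column would get -3.
- C: Row compares 5, -2, -7 and picks T; Column would get 2.
- R: Row compares -6, -9, 0 and picks B; Column would get -6.
Column's induced payoffs are -3, 2, -6, so Column commits to C. Subgame-perfect outcome: (T, C) with payoffs (5, 2).
Under simultaneous play:
Row's best replies: L→T; C→T; R→B.
Column's best replies: T→C; M→R; B→C.
Only (T, C) has each player best-responding; Nash payoffs (5, 2).
Column's commitment gain: 2 − 2 = 0.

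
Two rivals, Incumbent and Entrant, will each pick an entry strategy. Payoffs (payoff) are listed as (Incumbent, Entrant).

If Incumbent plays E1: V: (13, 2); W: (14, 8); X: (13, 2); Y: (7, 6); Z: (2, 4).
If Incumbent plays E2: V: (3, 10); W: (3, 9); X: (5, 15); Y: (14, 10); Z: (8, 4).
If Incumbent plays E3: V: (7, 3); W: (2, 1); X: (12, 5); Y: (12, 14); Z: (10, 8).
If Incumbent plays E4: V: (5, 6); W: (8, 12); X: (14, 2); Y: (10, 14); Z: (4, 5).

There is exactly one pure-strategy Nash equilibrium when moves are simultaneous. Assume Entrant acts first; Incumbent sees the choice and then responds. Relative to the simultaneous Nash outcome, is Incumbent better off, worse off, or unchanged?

unchanged

Incumbent best-responds to each possible Entrant move:
- V → Incumbent plays E1 (best of 13, 3, 7, 5); Entrant gets 2.
- W → Incumbent plays E1 (best of 14, 3, 2, 8); Entrant gets 8.
- X → Incumbent plays E4 (best of 13, 5, 12, 14); Entrant gets 2.
- Y → Incumbent plays E2 (best of 7, 14, 12, 10); Entrant gets 10.
- Z → Incumbent plays E3 (best of 2, 8, 10, 4); Entrant gets 8.
Entrant's induced payoffs are 2, 8, 2, 10, 8, so Entrant commits to Y. Subgame-perfect outcome: (E2, Y) with payoffs (14, 10).
For the simultaneous game, intersect best replies.
Incumbent's best replies: V→E1; W→E1; X→E4; Y→E2; Z→E3.
Entrant's best replies: E1→W; E2→X; E3→Y; E4→Y.
The unique mutual best reply is (E1, W), giving (14, 8).
Incumbent earns 14 sequentially versus 14 at the Nash outcome: unchanged.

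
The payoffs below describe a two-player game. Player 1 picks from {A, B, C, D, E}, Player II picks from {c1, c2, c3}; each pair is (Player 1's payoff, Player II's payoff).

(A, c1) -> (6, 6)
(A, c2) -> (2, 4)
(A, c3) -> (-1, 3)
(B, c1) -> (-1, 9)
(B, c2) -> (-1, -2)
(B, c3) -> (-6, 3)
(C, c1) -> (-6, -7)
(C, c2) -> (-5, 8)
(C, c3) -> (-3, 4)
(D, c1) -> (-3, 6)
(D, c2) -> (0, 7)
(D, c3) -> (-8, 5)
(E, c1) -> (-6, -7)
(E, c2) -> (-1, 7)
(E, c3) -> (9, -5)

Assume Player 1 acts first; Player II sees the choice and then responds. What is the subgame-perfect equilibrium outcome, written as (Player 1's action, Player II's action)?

Backward induction with Player 1 moving first.
- A: BR = c1, leader payoff 6.
- B: BR = c1, leader payoff -1.
- C: BR = c2, leader payoff -5.
- D: BR = c2, leader payoff 0.
- E: BR = c2, leader payoff -1.
Among 6, -1, -5, 0, -1, the best is 6 at A. Subgame-perfect outcome: (A, c1) with payoffs (6, 6).

(A, c1)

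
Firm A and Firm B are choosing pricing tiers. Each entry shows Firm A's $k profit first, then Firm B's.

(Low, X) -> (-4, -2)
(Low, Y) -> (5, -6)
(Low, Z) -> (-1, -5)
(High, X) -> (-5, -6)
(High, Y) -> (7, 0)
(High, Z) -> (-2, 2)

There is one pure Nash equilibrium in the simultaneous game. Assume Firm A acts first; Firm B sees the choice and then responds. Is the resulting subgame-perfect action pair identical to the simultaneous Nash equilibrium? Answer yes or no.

no

Firm B best-responds to each possible Firm A move:
- Low: Firm B compares -2, -6, -5 and picks X; Firm A would get -4.
- High: Firm B compares -6, 0, 2 and picks Z; Firm A would get -2.
Among -4, -2, the best is -2 at High. Subgame-perfect outcome: (High, Z) with payoffs (-2, 2).
Now find the simultaneous Nash equilibrium.
Firm A's best replies: X→Low; Y→High; Z→Low.
Firm B's best replies: Low→X; High→Z.
Only (Low, X) has each player best-responding; Nash payoffs (-4, -2).
Sequential outcome (High, Z) differs from the Nash profile (Low, X).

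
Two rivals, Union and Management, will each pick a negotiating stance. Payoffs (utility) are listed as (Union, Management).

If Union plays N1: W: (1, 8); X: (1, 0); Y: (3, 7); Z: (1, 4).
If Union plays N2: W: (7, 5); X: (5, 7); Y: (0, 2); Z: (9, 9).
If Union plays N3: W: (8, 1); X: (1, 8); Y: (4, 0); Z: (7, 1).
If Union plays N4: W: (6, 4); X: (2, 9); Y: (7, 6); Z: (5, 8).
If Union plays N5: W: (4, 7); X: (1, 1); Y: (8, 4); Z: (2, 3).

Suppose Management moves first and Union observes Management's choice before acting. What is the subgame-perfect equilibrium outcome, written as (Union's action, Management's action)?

Solve by backward induction (Management leads).
- W: Union compares 1, 7, 8, 6, 4 and picks N3; Management would get 1.
- X: Union compares 1, 5, 1, 2, 1 and picks N2; Management would get 7.
- Y: Union compares 3, 0, 4, 7, 8 and picks N5; Management would get 4.
- Z: Union compares 1, 9, 7, 5, 2 and picks N2; Management would get 9.
Maximizing over 1, 7, 4, 9, Management chooses Z. Subgame-perfect outcome: (N2, Z) with payoffs (9, 9).

(N2, Z)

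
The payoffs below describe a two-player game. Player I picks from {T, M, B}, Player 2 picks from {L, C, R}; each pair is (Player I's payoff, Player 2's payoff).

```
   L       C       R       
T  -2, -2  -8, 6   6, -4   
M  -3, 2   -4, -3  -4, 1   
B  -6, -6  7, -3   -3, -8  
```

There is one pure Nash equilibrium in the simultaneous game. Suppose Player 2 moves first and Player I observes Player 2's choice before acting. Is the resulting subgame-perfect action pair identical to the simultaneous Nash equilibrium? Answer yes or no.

no

Player I best-responds to each possible Player 2 move:
- L: BR = T, leader payoff -2.
- C: BR = B, leader payoff -3.
- R: BR = T, leader payoff -4.
Maximizing over -2, -3, -4, Player 2 chooses L. Subgame-perfect outcome: (T, L) with payoffs (-2, -2).
Now find the simultaneous Nash equilibrium.
Player I's best replies: L→T; C→B; R→T.
Player 2's best replies: T→C; M→L; B→C.
Only (B, C) has each player best-responding; Nash payoffs (7, -3).
Sequential outcome (T, L) differs from the Nash profile (B, C).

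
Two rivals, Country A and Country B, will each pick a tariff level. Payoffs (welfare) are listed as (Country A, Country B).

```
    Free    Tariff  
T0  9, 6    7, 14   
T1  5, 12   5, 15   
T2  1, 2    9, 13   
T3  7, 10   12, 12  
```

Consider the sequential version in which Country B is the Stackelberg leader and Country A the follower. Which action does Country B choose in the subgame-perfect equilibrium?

Tariff

Solve by backward induction (Country B leads).
- Free: BR = T0, leader payoff 6.
- Tariff: BR = T3, leader payoff 12.
Among 6, 12, the best is 12 at Tariff. Subgame-perfect outcome: (T3, Tariff) with payoffs (12, 12).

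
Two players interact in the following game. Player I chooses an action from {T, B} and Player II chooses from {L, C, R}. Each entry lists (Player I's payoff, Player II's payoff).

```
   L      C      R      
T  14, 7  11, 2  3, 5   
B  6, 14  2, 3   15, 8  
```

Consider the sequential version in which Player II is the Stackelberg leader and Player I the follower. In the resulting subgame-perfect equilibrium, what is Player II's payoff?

8

Player I best-responds to each possible Player II move:
- L → Player I plays T (best of 14, 6); Player II gets 7.
- C → Player I plays T (best of 11, 2); Player II gets 2.
- R → Player I plays B (best of 3, 15); Player II gets 8.
Maximizing over 7, 2, 8, Player II chooses R. Subgame-perfect outcome: (B, R) with payoffs (15, 8).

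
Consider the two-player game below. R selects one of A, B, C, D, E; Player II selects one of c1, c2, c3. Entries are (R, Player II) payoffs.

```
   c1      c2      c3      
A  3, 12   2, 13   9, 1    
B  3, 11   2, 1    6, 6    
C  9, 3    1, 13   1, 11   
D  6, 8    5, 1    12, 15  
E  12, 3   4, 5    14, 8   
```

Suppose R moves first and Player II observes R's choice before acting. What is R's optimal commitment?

E

Player II best-responds to each possible R move:
- A → Player II plays c2 (best of 12, 13, 1); R gets 2.
- B → Player II plays c1 (best of 11, 1, 6); R gets 3.
- C → Player II plays c2 (best of 3, 13, 11); R gets 1.
- D → Player II plays c3 (best of 8, 1, 15); R gets 12.
- E → Player II plays c3 (best of 3, 5, 8); R gets 14.
Among 2, 3, 1, 12, 14, the best is 14 at E. Subgame-perfect outcome: (E, c3) with payoffs (14, 8).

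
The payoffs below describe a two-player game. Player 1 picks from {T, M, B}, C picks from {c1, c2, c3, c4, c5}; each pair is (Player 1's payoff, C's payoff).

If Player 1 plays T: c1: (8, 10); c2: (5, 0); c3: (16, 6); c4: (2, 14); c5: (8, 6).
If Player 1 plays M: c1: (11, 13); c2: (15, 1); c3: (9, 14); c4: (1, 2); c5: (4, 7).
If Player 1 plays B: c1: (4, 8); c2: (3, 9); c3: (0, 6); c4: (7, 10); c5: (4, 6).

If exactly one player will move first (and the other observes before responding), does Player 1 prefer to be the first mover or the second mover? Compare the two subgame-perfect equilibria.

If Player 1 leads: C's best replies are T→c4, M→c3, B→c4; Player 1's induced payoffs 2, 9, 7; outcome (M, c3), payoffs (9, 14).
If C leads: Player 1's best replies are c1→M, c2→M, c3→T, c4→B, c5→T; C's induced payoffs 13, 1, 6, 10, 6; outcome (M, c1), payoffs (11, 13).
Player 1 gets 9 moving first and 11 moving second, so Player 1 prefers to move second.

second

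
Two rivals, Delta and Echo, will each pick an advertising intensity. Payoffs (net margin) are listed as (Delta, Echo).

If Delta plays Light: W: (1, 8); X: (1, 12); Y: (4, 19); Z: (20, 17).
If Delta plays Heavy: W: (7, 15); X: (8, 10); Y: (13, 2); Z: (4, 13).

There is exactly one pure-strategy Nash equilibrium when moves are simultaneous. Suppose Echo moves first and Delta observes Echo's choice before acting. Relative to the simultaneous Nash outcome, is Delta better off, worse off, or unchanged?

Solve by backward induction (Echo leads).
- W: BR = Heavy, leader payoff 15.
- X: BR = Heavy, leader payoff 10.
- Y: BR = Heavy, leader payoff 2.
- Z: BR = Light, leader payoff 17.
Maximizing over 15, 10, 2, 17, Echo chooses Z. Subgame-perfect outcome: (Light, Z) with payoffs (20, 17).
Under simultaneous play:
Delta's best replies: W→Heavy; X→Heavy; Y→Heavy; Z→Light.
Echo's best replies: Light→Y; Heavy→W.
Only (Heavy, W) has each player best-responding; Nash payoffs (7, 15).
Delta earns 20 sequentially versus 7 at the Nash outcome: better off.

better off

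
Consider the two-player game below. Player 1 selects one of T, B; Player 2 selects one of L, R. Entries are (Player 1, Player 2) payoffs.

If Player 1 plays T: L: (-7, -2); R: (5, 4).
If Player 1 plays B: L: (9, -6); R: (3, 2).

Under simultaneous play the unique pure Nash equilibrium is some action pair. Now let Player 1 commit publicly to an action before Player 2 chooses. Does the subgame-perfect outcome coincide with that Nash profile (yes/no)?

Work backward from Player 2's decision.
- T → Player 2 plays R (best of -2, 4); Player 1 gets 5.
- B → Player 2 plays R (best of -6, 2); Player 1 gets 3.
Maximizing over 5, 3, Player 1 chooses T. Subgame-perfect outcome: (T, R) with payoffs (5, 4).
Under simultaneous play:
Player 1's best replies: L→B; R→T.
Player 2's best replies: T→R; B→R.
The unique mutual best reply is (T, R), giving (5, 4).
Sequential outcome (T, R) coincides with the Nash profile (T, R).

yes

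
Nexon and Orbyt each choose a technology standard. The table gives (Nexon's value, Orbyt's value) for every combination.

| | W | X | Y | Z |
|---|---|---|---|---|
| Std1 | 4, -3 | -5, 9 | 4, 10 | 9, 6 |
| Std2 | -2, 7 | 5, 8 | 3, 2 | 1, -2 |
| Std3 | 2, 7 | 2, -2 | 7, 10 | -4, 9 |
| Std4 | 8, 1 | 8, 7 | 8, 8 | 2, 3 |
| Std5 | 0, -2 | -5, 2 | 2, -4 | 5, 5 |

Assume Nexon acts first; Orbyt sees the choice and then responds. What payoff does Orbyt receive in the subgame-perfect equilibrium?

Solve by backward induction (Nexon leads).
- Std1 → Orbyt plays Y (best of -3, 9, 10, 6); Nexon gets 4.
- Std2 → Orbyt plays X (best of 7, 8, 2, -2); Nexon gets 5.
- Std3 → Orbyt plays Y (best of 7, -2, 10, 9); Nexon gets 7.
- Std4 → Orbyt plays Y (best of 1, 7, 8, 3); Nexon gets 8.
- Std5 → Orbyt plays Z (best of -2, 2, -4, 5); Nexon gets 5.
Among 4, 5, 7, 8, 5, the best is 8 at Std4. Subgame-perfect outcome: (Std4, Y) with payoffs (8, 8).

8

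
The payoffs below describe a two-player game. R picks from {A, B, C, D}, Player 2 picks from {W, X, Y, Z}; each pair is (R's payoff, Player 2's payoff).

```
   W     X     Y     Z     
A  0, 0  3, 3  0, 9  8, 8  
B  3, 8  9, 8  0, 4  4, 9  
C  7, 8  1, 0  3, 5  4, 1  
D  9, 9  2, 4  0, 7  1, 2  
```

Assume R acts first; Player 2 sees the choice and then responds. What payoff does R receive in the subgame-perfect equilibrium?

Solve by backward induction (R leads).
- A: BR = Y, leader payoff 0.
- B: BR = Z, leader payoff 4.
- C: BR = W, leader payoff 7.
- D: BR = W, leader payoff 9.
Among 0, 4, 7, 9, the best is 9 at D. Subgame-perfect outcome: (D, W) with payoffs (9, 9).

9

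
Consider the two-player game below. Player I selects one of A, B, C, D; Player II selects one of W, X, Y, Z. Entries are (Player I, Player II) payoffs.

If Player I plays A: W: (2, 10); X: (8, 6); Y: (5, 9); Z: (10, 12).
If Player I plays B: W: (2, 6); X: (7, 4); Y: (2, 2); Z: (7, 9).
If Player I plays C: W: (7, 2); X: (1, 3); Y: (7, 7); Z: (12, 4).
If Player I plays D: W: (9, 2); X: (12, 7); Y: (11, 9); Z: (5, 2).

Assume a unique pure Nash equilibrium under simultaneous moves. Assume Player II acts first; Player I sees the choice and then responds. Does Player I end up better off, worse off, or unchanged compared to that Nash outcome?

unchanged

Backward induction with Player II moving first.
- W: Player I compares 2, 2, 7, 9 and picks D; Player II would get 2.
- X: Player I compares 8, 7, 1, 12 and picks D; Player II would get 7.
- Y: Player I compares 5, 2, 7, 11 and picks D; Player II would get 9.
- Z: Player I compares 10, 7, 12, 5 and picks C; Player II would get 4.
Among 2, 7, 9, 4, the best is 9 at Y. Subgame-perfect outcome: (D, Y) with payoffs (11, 9).
For the simultaneous game, intersect best replies.
Player I's best replies: W→D; X→D; Y→D; Z→C.
Player II's best replies: A→Z; B→Z; C→Y; D→Y.
Only (D, Y) has each player best-responding; Nash payoffs (11, 9).
Player I earns 11 sequentially versus 11 at the Nash outcome: unchanged.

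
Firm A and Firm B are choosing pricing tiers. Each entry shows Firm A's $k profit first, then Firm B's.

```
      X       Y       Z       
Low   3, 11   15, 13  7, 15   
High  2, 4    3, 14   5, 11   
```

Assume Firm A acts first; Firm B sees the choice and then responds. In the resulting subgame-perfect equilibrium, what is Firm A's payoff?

7

Firm B best-responds to each possible Firm A move:
- Low: BR = Z, leader payoff 7.
- High: BR = Y, leader payoff 3.
Maximizing over 7, 3, Firm A chooses Low. Subgame-perfect outcome: (Low, Z) with payoffs (7, 15).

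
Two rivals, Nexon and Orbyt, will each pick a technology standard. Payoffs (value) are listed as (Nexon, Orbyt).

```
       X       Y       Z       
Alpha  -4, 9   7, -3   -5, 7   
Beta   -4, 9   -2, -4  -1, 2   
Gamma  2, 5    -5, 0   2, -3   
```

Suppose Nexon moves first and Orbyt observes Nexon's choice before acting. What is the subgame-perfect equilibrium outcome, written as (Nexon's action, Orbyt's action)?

(Gamma, X)

Work backward from Orbyt's decision.
- Alpha → Orbyt plays X (best of 9, -3, 7); Nexon gets -4.
- Beta → Orbyt plays X (best of 9, -4, 2); Nexon gets -4.
- Gamma → Orbyt plays X (best of 5, 0, -3); Nexon gets 2.
Maximizing over -4, -4, 2, Nexon chooses Gamma. Subgame-perfect outcome: (Gamma, X) with payoffs (2, 5).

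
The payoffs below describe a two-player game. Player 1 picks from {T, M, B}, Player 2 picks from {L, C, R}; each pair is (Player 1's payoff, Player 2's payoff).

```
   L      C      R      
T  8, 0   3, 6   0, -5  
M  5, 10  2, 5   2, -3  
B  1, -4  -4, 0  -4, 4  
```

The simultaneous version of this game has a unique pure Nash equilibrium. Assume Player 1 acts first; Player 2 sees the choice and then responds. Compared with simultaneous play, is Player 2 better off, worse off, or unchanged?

Player 2 best-responds to each possible Player 1 move:
- T: BR = C, leader payoff 3.
- M: BR = L, leader payoff 5.
- B: BR = R, leader payoff -4.
Among 3, 5, -4, the best is 5 at M. Subgame-perfect outcome: (M, L) with payoffs (5, 10).
Under simultaneous play:
Player 1's best replies: L→T; C→T; R→M.
Player 2's best replies: T→C; M→L; B→R.
Only (T, C) has each player best-responding; Nash payoffs (3, 6).
Player 2 earns 10 sequentially versus 6 at the Nash outcome: better off.

better off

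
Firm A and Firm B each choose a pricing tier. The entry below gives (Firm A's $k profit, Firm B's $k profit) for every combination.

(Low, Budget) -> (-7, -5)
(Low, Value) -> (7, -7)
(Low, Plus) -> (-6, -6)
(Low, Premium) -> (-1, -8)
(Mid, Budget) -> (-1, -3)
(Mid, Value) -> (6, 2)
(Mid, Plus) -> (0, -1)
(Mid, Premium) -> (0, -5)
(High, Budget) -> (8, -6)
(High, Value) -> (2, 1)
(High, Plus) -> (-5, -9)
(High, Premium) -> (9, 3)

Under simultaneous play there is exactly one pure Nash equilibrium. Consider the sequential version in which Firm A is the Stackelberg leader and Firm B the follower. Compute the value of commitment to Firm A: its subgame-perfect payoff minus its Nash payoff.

0

Firm B best-responds to each possible Firm A move:
- Low: Firm B compares -5, -7, -6, -8 and picks Budget; Firm A would get -7.
- Mid: Firm B compares -3, 2, -1, -5 and picks Value; Firm A would get 6.
- High: Firm B compares -6, 1, -9, 3 and picks Premium; Firm A would get 9.
Maximizing over -7, 6, 9, Firm A chooses High. Subgame-perfect outcome: (High, Premium) with payoffs (9, 3).
For the simultaneous game, intersect best replies.
Firm A's best replies: Budget→High; Value→Low; Plus→Mid; Premium→High.
Firm B's best replies: Low→Budget; Mid→Value; High→Premium.
Only (High, Premium) has each player best-responding; Nash payoffs (9, 3).
Firm A's commitment gain: 9 − 9 = 0.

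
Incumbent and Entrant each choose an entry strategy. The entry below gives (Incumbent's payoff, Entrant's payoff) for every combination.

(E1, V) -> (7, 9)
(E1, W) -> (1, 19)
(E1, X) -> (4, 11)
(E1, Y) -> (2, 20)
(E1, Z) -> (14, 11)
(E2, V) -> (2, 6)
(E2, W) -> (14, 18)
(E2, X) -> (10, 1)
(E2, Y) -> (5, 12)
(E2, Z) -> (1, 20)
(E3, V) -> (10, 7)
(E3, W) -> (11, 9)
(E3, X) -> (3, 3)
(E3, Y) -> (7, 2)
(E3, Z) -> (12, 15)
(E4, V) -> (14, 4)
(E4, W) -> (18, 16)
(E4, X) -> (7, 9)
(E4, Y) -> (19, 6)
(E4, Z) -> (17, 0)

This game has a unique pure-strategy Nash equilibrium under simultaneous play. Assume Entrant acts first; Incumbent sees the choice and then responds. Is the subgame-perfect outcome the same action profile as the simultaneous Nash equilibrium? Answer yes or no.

yes

Work backward from Incumbent's decision.
- V → Incumbent plays E4 (best of 7, 2, 10, 14); Entrant gets 4.
- W → Incumbent plays E4 (best of 1, 14, 11, 18); Entrant gets 16.
- X → Incumbent plays E2 (best of 4, 10, 3, 7); Entrant gets 1.
- Y → Incumbent plays E4 (best of 2, 5, 7, 19); Entrant gets 6.
- Z → Incumbent plays E4 (best of 14, 1, 12, 17); Entrant gets 0.
Among 4, 16, 1, 6, 0, the best is 16 at W. Subgame-perfect outcome: (E4, W) with payoffs (18, 16).
For the simultaneous game, intersect best replies.
Incumbent's best replies: V→E4; W→E4; X→E2; Y→E4; Z→E4.
Entrant's best replies: E1→Y; E2→Z; E3→Z; E4→W.
Only (E4, W) has each player best-responding; Nash payoffs (18, 16).
Sequential outcome (E4, W) coincides with the Nash profile (E4, W).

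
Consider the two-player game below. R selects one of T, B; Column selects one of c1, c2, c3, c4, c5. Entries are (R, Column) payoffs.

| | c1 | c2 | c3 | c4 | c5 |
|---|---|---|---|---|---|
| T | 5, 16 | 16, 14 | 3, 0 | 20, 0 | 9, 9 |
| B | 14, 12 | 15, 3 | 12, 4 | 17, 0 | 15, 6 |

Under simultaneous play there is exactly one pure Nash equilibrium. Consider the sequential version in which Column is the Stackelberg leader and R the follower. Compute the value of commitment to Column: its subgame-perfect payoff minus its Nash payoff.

2

R best-responds to each possible Column move:
- c1 → R plays B (best of 5, 14); Column gets 12.
- c2 → R plays T (best of 16, 15); Column gets 14.
- c3 → R plays B (best of 3, 12); Column gets 4.
- c4 → R plays T (best of 20, 17); Column gets 0.
- c5 → R plays B (best of 9, 15); Column gets 6.
Maximizing over 12, 14, 4, 0, 6, Column chooses c2. Subgame-perfect outcome: (T, c2) with payoffs (16, 14).
Under simultaneous play:
R's best replies: c1→B; c2→T; c3→B; c4→T; c5→B.
Column's best replies: T→c1; B→c1.
Only (B, c1) has each player best-responding; Nash payoffs (14, 12).
Column's commitment gain: 14 − 12 = 2.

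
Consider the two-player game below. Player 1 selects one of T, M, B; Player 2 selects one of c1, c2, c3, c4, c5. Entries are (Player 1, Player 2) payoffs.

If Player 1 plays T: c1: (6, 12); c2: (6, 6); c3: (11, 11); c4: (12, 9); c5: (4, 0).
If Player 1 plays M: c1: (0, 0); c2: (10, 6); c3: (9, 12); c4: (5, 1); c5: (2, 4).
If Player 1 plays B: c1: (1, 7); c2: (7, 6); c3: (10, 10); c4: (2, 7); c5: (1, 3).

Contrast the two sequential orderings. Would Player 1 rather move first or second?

If Player 1 leads: Player 2's best replies are T→c1, M→c3, B→c3; Player 1's induced payoffs 6, 9, 10; outcome (B, c3), payoffs (10, 10).
If Player 2 leads: Player 1's best replies are c1→T, c2→M, c3→T, c4→T, c5→T; Player 2's induced payoffs 12, 6, 11, 9, 0; outcome (T, c1), payoffs (6, 12).
Player 1 gets 10 moving first and 6 moving second, so Player 1 prefers to move first.

first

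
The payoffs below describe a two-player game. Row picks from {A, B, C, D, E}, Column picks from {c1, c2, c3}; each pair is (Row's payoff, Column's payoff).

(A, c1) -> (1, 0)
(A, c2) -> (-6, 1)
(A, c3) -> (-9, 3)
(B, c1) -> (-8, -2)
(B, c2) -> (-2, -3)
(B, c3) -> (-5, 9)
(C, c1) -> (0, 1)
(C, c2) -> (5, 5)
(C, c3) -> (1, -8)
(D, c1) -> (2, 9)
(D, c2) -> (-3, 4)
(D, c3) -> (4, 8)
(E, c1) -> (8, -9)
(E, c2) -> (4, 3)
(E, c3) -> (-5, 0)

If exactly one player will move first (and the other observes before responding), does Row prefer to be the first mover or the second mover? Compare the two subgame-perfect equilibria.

first

If Row leads: Column's best replies are A→c3, B→c3, C→c2, D→c1, E→c2; Row's induced payoffs -9, -5, 5, 2, 4; outcome (C, c2), payoffs (5, 5).
If Column leads: Row's best replies are c1→E, c2→C, c3→D; Column's induced payoffs -9, 5, 8; outcome (D, c3), payoffs (4, 8).
Row gets 5 moving first and 4 moving second, so Row prefers to move first.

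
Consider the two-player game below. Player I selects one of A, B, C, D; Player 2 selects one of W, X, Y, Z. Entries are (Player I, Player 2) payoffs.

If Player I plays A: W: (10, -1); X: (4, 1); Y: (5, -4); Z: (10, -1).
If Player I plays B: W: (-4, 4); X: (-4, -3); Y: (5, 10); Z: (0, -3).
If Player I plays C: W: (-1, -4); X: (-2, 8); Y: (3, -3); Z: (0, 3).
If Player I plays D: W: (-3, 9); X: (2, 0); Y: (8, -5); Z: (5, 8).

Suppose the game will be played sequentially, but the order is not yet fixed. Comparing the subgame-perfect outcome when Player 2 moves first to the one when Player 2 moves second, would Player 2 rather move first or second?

second

If Player I leads: Player 2's best replies are A→X, B→Y, C→X, D→W; Player I's induced payoffs 4, 5, -2, -3; outcome (B, Y), payoffs (5, 10).
If Player 2 leads: Player I's best replies are W→A, X→A, Y→D, Z→A; Player 2's induced payoffs -1, 1, -5, -1; outcome (A, X), payoffs (4, 1).
Player 2 gets 1 moving first and 10 moving second, so Player 2 prefers to move second.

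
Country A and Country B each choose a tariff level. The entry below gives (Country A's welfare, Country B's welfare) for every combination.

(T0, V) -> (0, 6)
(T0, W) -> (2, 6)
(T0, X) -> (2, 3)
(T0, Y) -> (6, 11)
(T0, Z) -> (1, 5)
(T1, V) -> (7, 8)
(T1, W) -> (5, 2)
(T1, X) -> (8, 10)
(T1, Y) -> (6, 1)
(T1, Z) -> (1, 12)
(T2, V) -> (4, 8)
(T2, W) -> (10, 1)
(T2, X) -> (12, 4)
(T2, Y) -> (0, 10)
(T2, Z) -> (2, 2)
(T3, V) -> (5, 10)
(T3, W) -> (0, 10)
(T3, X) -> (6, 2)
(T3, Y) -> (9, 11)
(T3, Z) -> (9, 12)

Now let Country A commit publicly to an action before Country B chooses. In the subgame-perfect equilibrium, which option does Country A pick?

Backward induction with Country A moving first.
- T0: Country B compares 6, 6, 3, 11, 5 and picks Y; Country A would get 6.
- T1: Country B compares 8, 2, 10, 1, 12 and picks Z; Country A would get 1.
- T2: Country B compares 8, 1, 4, 10, 2 and picks Y; Country A would get 0.
- T3: Country B compares 10, 10, 2, 11, 12 and picks Z; Country A would get 9.
Maximizing over 6, 1, 0, 9, Country A chooses T3. Subgame-perfect outcome: (T3, Z) with payoffs (9, 12).

T3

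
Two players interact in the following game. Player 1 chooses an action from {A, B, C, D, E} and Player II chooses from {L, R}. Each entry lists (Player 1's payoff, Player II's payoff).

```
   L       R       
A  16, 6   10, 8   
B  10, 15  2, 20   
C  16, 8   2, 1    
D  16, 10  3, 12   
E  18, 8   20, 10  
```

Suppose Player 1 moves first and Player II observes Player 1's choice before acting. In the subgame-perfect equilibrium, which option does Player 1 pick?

E

Work backward from Player II's decision.
- A: Player II compares 6, 8 and picks R; Player 1 would get 10.
- B: Player II compares 15, 20 and picks R; Player 1 would get 2.
- C: Player II compares 8, 1 and picks L; Player 1 would get 16.
- D: Player II compares 10, 12 and picks R; Player 1 would get 3.
- E: Player II compares 8, 10 and picks R; Player 1 would get 20.
Player 1's induced payoffs are 10, 2, 16, 3, 20, so Player 1 commits to E. Subgame-perfect outcome: (E, R) with payoffs (20, 10).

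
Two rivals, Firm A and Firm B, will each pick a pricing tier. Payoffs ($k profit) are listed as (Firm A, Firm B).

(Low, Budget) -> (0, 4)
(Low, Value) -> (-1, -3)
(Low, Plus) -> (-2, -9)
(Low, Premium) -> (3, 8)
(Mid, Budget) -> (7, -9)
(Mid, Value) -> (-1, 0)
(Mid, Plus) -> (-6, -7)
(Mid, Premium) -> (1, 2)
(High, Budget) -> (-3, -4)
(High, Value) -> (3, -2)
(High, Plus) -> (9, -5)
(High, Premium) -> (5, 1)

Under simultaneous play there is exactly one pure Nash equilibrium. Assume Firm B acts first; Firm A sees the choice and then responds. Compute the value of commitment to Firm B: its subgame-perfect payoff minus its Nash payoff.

0

Backward induction with Firm B moving first.
- Budget → Firm A plays Mid (best of 0, 7, -3); Firm B gets -9.
- Value → Firm A plays High (best of -1, -1, 3); Firm B gets -2.
- Plus → Firm A plays High (best of -2, -6, 9); Firm B gets -5.
- Premium → Firm A plays High (best of 3, 1, 5); Firm B gets 1.
Maximizing over -9, -2, -5, 1, Firm B chooses Premium. Subgame-perfect outcome: (High, Premium) with payoffs (5, 1).
Under simultaneous play:
Firm A's best replies: Budget→Mid; Value→High; Plus→High; Premium→High.
Firm B's best replies: Low→Premium; Mid→Premium; High→Premium.
Only (High, Premium) has each player best-responding; Nash payoffs (5, 1).
Firm B's commitment gain: 1 − 1 = 0.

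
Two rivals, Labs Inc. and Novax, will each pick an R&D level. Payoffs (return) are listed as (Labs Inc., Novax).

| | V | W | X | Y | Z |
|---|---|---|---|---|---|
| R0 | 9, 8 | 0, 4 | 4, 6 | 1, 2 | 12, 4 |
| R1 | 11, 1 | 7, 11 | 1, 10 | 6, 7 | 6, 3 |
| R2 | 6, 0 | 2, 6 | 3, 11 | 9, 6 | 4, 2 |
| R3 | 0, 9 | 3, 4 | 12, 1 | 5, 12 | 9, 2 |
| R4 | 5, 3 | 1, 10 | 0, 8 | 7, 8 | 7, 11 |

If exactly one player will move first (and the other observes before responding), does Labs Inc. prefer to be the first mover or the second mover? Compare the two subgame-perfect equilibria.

If Labs Inc. leads: Novax's best replies are R0→V, R1→W, R2→X, R3→Y, R4→Z; Labs Inc.'s induced payoffs 9, 7, 3, 5, 7; outcome (R0, V), payoffs (9, 8).
If Novax leads: Labs Inc.'s best replies are V→R1, W→R1, X→R3, Y→R2, Z→R0; Novax's induced payoffs 1, 11, 1, 6, 4; outcome (R1, W), payoffs (7, 11).
Labs Inc. gets 9 moving first and 7 moving second, so Labs Inc. prefers to move first.

first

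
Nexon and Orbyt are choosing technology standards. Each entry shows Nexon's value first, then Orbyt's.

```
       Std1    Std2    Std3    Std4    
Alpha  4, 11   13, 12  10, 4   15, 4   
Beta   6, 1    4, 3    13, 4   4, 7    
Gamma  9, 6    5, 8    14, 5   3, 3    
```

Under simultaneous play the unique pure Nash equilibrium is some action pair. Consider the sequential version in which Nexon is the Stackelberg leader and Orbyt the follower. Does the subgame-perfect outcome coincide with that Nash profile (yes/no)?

yes

Work backward from Orbyt's decision.
- Alpha: Orbyt compares 11, 12, 4, 4 and picks Std2; Nexon would get 13.
- Beta: Orbyt compares 1, 3, 4, 7 and picks Std4; Nexon would get 4.
- Gamma: Orbyt compares 6, 8, 5, 3 and picks Std2; Nexon would get 5.
Nexon's induced payoffs are 13, 4, 5, so Nexon commits to Alpha. Subgame-perfect outcome: (Alpha, Std2) with payoffs (13, 12).
Under simultaneous play:
Nexon's best replies: Std1→Gamma; Std2→Alpha; Std3→Gamma; Std4→Alpha.
Orbyt's best replies: Alpha→Std2; Beta→Std4; Gamma→Std2.
The unique mutual best reply is (Alpha, Std2), giving (13, 12).
Sequential outcome (Alpha, Std2) coincides with the Nash profile (Alpha, Std2).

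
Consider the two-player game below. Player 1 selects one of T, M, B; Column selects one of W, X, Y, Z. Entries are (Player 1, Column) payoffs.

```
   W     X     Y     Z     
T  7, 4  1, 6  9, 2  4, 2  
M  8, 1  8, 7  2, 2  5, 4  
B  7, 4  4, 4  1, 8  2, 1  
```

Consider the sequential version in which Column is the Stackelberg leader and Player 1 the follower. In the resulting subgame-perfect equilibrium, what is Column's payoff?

7

Work backward from Player 1's decision.
- W: BR = M, leader payoff 1.
- X: BR = M, leader payoff 7.
- Y: BR = T, leader payoff 2.
- Z: BR = M, leader payoff 4.
Maximizing over 1, 7, 2, 4, Column chooses X. Subgame-perfect outcome: (M, X) with payoffs (8, 7).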